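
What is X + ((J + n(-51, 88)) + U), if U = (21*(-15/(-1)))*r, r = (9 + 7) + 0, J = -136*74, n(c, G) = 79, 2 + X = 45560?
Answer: 40613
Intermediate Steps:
X = 45558 (X = -2 + 45560 = 45558)
J = -10064
r = 16 (r = 16 + 0 = 16)
U = 5040 (U = (21*(-15/(-1)))*16 = (21*(-15*(-1)))*16 = (21*15)*16 = 315*16 = 5040)
X + ((J + n(-51, 88)) + U) = 45558 + ((-10064 + 79) + 5040) = 45558 + (-9985 + 5040) = 45558 - 4945 = 40613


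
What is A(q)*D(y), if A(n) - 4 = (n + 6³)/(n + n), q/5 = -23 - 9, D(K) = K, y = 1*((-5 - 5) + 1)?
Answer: -1377/40 ≈ -34.425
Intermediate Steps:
y = -9 (y = 1*(-10 + 1) = 1*(-9) = -9)
q = -160 (q = 5*(-23 - 9) = 5*(-32) = -160)
A(n) = 4 + (216 + n)/(2*n) (A(n) = 4 + (n + 6³)/(n + n) = 4 + (n + 216)/((2*n)) = 4 + (216 + n)*(1/(2*n)) = 4 + (216 + n)/(2*n))
A(q)*D(y) = (9/2 + 108/(-160))*(-9) = (9/2 + 108*(-1/160))*(-9) = (9/2 - 27/40)*(-9) = (153/40)*(-9) = -1377/40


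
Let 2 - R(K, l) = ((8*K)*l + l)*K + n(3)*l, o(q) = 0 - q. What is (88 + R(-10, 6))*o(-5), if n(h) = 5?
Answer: -23400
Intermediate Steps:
o(q) = -q
R(K, l) = 2 - 5*l - K*(l + 8*K*l) (R(K, l) = 2 - (((8*K)*l + l)*K + 5*l) = 2 - ((8*K*l + l)*K + 5*l) = 2 - ((l + 8*K*l)*K + 5*l) = 2 - (K*(l + 8*K*l) + 5*l) = 2 - (5*l + K*(l + 8*K*l)) = 2 + (-5*l - K*(l + 8*K*l)) = 2 - 5*l - K*(l + 8*K*l))
(88 + R(-10, 6))*o(-5) = (88 + (2 - 5*6 - 1*(-10)*6 - 8*6*(-10)**2))*(-1*(-5)) = (88 + (2 - 30 + 60 - 8*6*100))*5 = (88 + (2 - 30 + 60 - 4800))*5 = (88 - 4768)*5 = -4680*5 = -23400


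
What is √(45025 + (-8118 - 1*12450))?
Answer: √24457 ≈ 156.39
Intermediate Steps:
√(45025 + (-8118 - 1*12450)) = √(45025 + (-8118 - 12450)) = √(45025 - 20568) = √24457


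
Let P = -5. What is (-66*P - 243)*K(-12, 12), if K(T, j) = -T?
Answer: 1044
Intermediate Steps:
(-66*P - 243)*K(-12, 12) = (-66*(-5) - 243)*(-1*(-12)) = (330 - 243)*12 = 87*12 = 1044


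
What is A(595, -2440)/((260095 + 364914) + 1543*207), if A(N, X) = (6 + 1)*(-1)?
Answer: -7/944410 ≈ -7.4120e-6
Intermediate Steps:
A(N, X) = -7 (A(N, X) = 7*(-1) = -7)
A(595, -2440)/((260095 + 364914) + 1543*207) = -7/((260095 + 364914) + 1543*207) = -7/(625009 + 319401) = -7/944410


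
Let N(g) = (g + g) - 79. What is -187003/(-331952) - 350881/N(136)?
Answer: -116439558133/64066736 ≈ -1817.5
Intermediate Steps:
N(g) = -79 + 2*g (N(g) = 2*g - 79 = -79 + 2*g)
-187003/(-331952) - 350881/N(136) = -187003/(-331952) - 350881/(-79 + 2*136) = -187003*(-1/331952) - 350881/(-79 + 272) = 187003/331952 - 350881/193 = -116439558133/64066736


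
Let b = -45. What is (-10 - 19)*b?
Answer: 1305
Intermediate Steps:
(-10 - 19)*b = (-10 - 19)*(-45) = -29*(-45) = 1305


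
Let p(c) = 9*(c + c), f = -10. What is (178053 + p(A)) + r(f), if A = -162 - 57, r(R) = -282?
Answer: 173829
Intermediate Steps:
A = -219
p(c) = 18*c (p(c) = 9*(2*c) = 18*c)
(178053 + p(A)) + r(f) = (178053 + 18*(-219)) - 282 = (178053 - 3942) - 282 = 174111 - 282 = 173829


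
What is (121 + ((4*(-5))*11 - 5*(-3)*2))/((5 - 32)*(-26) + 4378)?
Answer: -69/5080 ≈ -0.013583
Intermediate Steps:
(121 + ((4*(-5))*11 - 5*(-3)*2))/((5 - 32)*(-26) + 4378) = (121 + (-20*11 + 15*2))/(-27*(-26) + 4378) = (121 + (-220 + 30))/(702 + 4378) = (121 - 190)/5080 = -69*1/5080 = -69/5080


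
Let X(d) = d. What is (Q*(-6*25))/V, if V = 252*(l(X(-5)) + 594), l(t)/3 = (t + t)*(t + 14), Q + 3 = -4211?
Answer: 7525/972 ≈ 7.7418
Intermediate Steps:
Q = -4214 (Q = -3 - 4211 = -4214)
l(t) = 6*t*(14 + t) (l(t) = 3*((t + t)*(t + 14)) = 3*((2*t)*(14 + t)) = 3*(2*t*(14 + t)) = 6*t*(14 + t))
V = 81648 (V = 252*(6*(-5)*(14 - 5) + 594) = 252*(6*(-5)*9 + 594) = 252*(-270 + 594) = 252*324 = 81648)
(Q*(-6*25))/V = -(-25284)*25/81648 = -4214*(-150)*(1/81648) = 632100*(1/81648) = 7525/972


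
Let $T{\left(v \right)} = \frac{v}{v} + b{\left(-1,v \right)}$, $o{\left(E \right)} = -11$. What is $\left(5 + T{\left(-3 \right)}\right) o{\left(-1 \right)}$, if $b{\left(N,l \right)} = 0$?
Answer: $-66$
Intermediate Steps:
$T{\left(v \right)} = 1$ ($T{\left(v \right)} = \frac{v}{v} + 0 = 1 + 0 = 1$)
$\left(5 + T{\left(-3 \right)}\right) o{\left(-1 \right)} = \left(5 + 1\right) \left(-11\right) = 6 \left(-11\right) = -66$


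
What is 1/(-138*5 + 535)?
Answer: -1/155 ≈ -0.0064516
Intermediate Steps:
1/(-138*5 + 535) = 1/(-690 + 535) = 1/(-155) = -1/155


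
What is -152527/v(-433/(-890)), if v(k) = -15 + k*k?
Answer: 120816636700/11694011 ≈ 10332.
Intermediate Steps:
v(k) = -15 + k**2
-152527/v(-433/(-890)) = -152527/(-15 + (-433/(-890))**2) = -152527/(-15 + (-433*(-1/890))**2) = -152527/(-15 + (433/890)**2) = -152527/(-15 + 187489/792100) = -152527/(-11694011/792100) = -152527*(-792100/11694011) = 120816636700/11694011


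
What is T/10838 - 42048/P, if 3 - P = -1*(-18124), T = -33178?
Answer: -72751157/98197699 ≈ -0.74086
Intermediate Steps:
P = -18121 (P = 3 - (-1)*(-18124) = 3 - 1*18124 = 3 - 18124 = -18121)
T/10838 - 42048/P = -33178/10838 - 42048/(-18121) = -33178*1/10838 - 42048*(-1/18121) = -16589/5419 + 42048/18121 = -72751157/98197699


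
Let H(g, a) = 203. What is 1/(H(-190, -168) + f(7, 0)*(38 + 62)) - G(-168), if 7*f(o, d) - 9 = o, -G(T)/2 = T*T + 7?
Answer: 170571709/3021 ≈ 56462.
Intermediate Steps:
G(T) = -14 - 2*T² (G(T) = -2*(T*T + 7) = -2*(T² + 7) = -2*(7 + T²) = -14 - 2*T²)
f(o, d) = 9/7 + o/7
1/(H(-190, -168) + f(7, 0)*(38 + 62)) - G(-168) = 1/(203 + (9/7 + (⅐)*7)*(38 + 62)) - (-14 - 2*(-168)²) = 1/(203 + (9/7 + 1)*100) - (-14 - 2*28224) = 1/(203 + (16/7)*100) - (-14 - 56448) = 1/(203 + 1600/7) - 1*(-56462) = 1/(3021/7) + 56462 = 7/3021 + 56462 = 170571709/3021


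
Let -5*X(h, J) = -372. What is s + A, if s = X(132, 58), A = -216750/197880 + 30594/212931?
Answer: 10113494267/137695380 ≈ 73.448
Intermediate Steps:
X(h, J) = 372/5 (X(h, J) = -1/5*(-372) = 372/5)
A = -26208401/27539076 (A = -216750*1/197880 + 30594*(1/212931) = -425/388 + 10198/70977 = -26208401/27539076 ≈ -0.95168)
s = 372/5 ≈ 74.400
s + A = 372/5 - 26208401/27539076 = 10113494267/137695380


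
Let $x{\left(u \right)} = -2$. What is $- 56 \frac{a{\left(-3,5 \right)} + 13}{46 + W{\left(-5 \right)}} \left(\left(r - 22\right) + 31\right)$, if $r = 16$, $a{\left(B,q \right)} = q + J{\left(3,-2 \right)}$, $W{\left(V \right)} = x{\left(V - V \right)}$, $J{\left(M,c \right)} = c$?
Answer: $- \frac{5600}{11} \approx -509.09$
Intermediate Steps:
$W{\left(V \right)} = -2$
$a{\left(B,q \right)} = -2 + q$ ($a{\left(B,q \right)} = q - 2 = -2 + q$)
$- 56 \frac{a{\left(-3,5 \right)} + 13}{46 + W{\left(-5 \right)}} \left(\left(r - 22\right) + 31\right) = - 56 \frac{\left(-2 + 5\right) + 13}{46 - 2} \left(\left(16 - 22\right) + 31\right) = - 56 \frac{3 + 13}{44} \left(-6 + 31\right) = - 56 \cdot 16 \cdot \frac{1}{44} \cdot 25 = \left(-56\right) \frac{4}{11} \cdot 25 = \left(- \frac{224}{11}\right) 25 = - \frac{5600}{11}$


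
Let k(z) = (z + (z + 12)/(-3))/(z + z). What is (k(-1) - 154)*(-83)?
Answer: 37765/3 ≈ 12588.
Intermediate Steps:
k(z) = (-4 + 2*z/3)/(2*z) (k(z) = (z + (12 + z)*(-⅓))/((2*z)) = (z + (-4 - z/3))*(1/(2*z)) = (-4 + 2*z/3)*(1/(2*z)) = (-4 + 2*z/3)/(2*z))
(k(-1) - 154)*(-83) = ((⅓)*(-6 - 1)/(-1) - 154)*(-83) = ((⅓)*(-1)*(-7) - 154)*(-83) = (7/3 - 154)*(-83) = -455/3*(-83) = 37765/3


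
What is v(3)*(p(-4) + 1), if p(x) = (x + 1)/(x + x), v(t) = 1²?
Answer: 11/8 ≈ 1.3750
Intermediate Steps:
v(t) = 1
p(x) = (1 + x)/(2*x) (p(x) = (1 + x)/((2*x)) = (1 + x)*(1/(2*x)) = (1 + x)/(2*x))
v(3)*(p(-4) + 1) = 1*((½)*(1 - 4)/(-4) + 1) = 1*((½)*(-¼)*(-3) + 1) = 1*(3/8 + 1) = 1*(11/8) = 11/8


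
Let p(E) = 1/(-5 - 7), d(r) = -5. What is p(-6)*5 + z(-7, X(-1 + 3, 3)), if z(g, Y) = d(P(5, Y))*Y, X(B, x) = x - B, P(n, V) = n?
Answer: -65/12 ≈ -5.4167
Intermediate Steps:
p(E) = -1/12 (p(E) = 1/(-12) = -1/12)
z(g, Y) = -5*Y
p(-6)*5 + z(-7, X(-1 + 3, 3)) = -1/12*5 - 5*(3 - (-1 + 3)) = -5/12 - 5*(3 - 1*2) = -5/12 - 5*(3 - 2) = -5/12 - 5*1 = -5/12 - 5 = -65/12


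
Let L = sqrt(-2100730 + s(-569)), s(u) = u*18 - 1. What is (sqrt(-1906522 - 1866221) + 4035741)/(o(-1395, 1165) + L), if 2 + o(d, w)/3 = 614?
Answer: (4035741 + I*sqrt(3772743))/(1836 + I*sqrt(2110973)) ≈ 1352.2 - 1069.0*I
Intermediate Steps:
s(u) = -1 + 18*u (s(u) = 18*u - 1 = -1 + 18*u)
o(d, w) = 1836 (o(d, w) = -6 + 3*614 = -6 + 1842 = 1836)
L = I*sqrt(2110973) (L = sqrt(-2100730 + (-1 + 18*(-569))) = sqrt(-2100730 + (-1 - 10242)) = sqrt(-2100730 - 10243) = sqrt(-2110973) = I*sqrt(2110973) ≈ 1452.9*I)
(sqrt(-1906522 - 1866221) + 4035741)/(o(-1395, 1165) + L) = (sqrt(-1906522 - 1866221) + 4035741)/(1836 + I*sqrt(2110973)) = (sqrt(-3772743) + 4035741)/(1836 + I*sqrt(2110973)) = (I*sqrt(3772743) + 4035741)/(1836 + I*sqrt(2110973)) = (4035741 + I*sqrt(3772743))/(1836 + I*sqrt(2110973))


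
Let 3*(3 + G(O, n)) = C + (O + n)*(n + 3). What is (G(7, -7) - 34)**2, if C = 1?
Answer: 12100/9 ≈ 1344.4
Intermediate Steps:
G(O, n) = -8/3 + (3 + n)*(O + n)/3 (G(O, n) = -3 + (1 + (O + n)*(n + 3))/3 = -3 + (1 + (O + n)*(3 + n))/3 = -3 + (1 + (3 + n)*(O + n))/3 = -3 + (1/3 + (3 + n)*(O + n)/3) = -8/3 + (3 + n)*(O + n)/3)
(G(7, -7) - 34)**2 = ((-8/3 + 7 - 7 + (1/3)*(-7)**2 + (1/3)*7*(-7)) - 34)**2 = ((-8/3 + 7 - 7 + (1/3)*49 - 49/3) - 34)**2 = ((-8/3 + 7 - 7 + 49/3 - 49/3) - 34)**2 = (-8/3 - 34)**2 = (-110/3)**2 = 12100/9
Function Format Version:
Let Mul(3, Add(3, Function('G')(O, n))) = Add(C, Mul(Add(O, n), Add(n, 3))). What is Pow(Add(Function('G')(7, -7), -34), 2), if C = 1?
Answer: Rational(12100, 9) ≈ 1344.4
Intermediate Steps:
Function('G')(O, n) = Add(Rational(-8, 3), Mul(Rational(1, 3), Add(3, n), Add(O, n))) (Function('G')(O, n) = Add(-3, Mul(Rational(1, 3), Add(1, Mul(Add(O, n), Add(n, 3))))) = Add(-3, Mul(Rational(1, 3), Add(1, Mul(Add(O, n), Add(3, n))))) = Add(-3, Mul(Rational(1, 3), Add(1, Mul(Add(3, n), Add(O, n))))) = Add(-3, Add(Rational(1, 3), Mul(Rational(1, 3), Add(3, n), Add(O, n)))) = Add(Rational(-8, 3), Mul(Rational(1, 3), Add(3, n), Add(O, n))))
Pow(Add(Function('G')(7, -7), -34), 2) = Pow(Add(Add(Rational(-8, 3), 7, -7, Mul(Rational(1, 3), Pow(-7, 2)), Mul(Rational(1, 3), 7, -7)), -34), 2) = Pow(Add(Add(Rational(-8, 3), 7, -7, Mul(Rational(1, 3), 49), Rational(-49, 3)), -34), 2) = Pow(Add(Add(Rational(-8, 3), 7, -7, Rational(49, 3), Rational(-49, 3)), -34), 2) = Pow(Add(Rational(-8, 3), -34), 2) = Pow(Rational(-110, 3), 2) = Rational(12100, 9)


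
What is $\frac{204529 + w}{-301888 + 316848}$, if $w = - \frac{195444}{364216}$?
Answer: $\frac{3724626941}{272433568} \approx 13.672$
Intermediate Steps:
$w = - \frac{48861}{91054}$ ($w = \left(-195444\right) \frac{1}{364216} = - \frac{48861}{91054} \approx -0.53662$)
$\frac{204529 + w}{-301888 + 316848} = \frac{204529 - \frac{48861}{91054}}{-301888 + 316848} = \frac{18623134705}{91054 \cdot 14960} = \frac{18623134705}{91054} \cdot \frac{1}{14960} = \frac{3724626941}{272433568}$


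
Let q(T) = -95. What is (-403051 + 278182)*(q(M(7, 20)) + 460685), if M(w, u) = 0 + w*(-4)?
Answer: -57513412710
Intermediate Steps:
M(w, u) = -4*w (M(w, u) = 0 - 4*w = -4*w)
(-403051 + 278182)*(q(M(7, 20)) + 460685) = (-403051 + 278182)*(-95 + 460685) = -124869*460590 = -57513412710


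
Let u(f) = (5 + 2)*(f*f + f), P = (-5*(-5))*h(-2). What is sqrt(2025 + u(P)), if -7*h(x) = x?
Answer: 5*sqrt(4767)/7 ≈ 49.317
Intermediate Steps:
h(x) = -x/7
P = 50/7 (P = (-5*(-5))*(-1/7*(-2)) = 25*(2/7) = 50/7 ≈ 7.1429)
u(f) = 7*f + 7*f**2 (u(f) = 7*(f**2 + f) = 7*(f + f**2) = 7*f + 7*f**2)
sqrt(2025 + u(P)) = sqrt(2025 + 7*(50/7)*(1 + 50/7)) = sqrt(2025 + 7*(50/7)*(57/7)) = sqrt(2025 + 2850/7) = sqrt(17025/7) = 5*sqrt(4767)/7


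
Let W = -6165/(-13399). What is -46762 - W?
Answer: -626570203/13399 ≈ -46762.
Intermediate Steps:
W = 6165/13399 (W = -6165*(-1/13399) = 6165/13399 ≈ 0.46011)
-46762 - W = -46762 - 1*6165/13399 = -46762 - 6165/13399 = -626570203/13399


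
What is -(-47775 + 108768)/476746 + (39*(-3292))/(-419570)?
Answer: 17808816219/100014159610 ≈ 0.17806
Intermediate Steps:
-(-47775 + 108768)/476746 + (39*(-3292))/(-419570) = -1*60993*(1/476746) - 128388*(-1/419570) = -60993*1/476746 + 64194/209785 = -60993/476746 + 64194/209785 = 17808816219/100014159610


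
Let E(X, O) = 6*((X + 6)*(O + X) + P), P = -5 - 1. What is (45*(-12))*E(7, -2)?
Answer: -191160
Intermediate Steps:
P = -6
E(X, O) = -36 + 6*(6 + X)*(O + X) (E(X, O) = 6*((X + 6)*(O + X) - 6) = 6*((6 + X)*(O + X) - 6) = 6*(-6 + (6 + X)*(O + X)) = -36 + 6*(6 + X)*(O + X))
(45*(-12))*E(7, -2) = (45*(-12))*(-36 + 6*7² + 36*(-2) + 36*7 + 6*(-2)*7) = -540*(-36 + 6*49 - 72 + 252 - 84) = -540*(-36 + 294 - 72 + 252 - 84) = -540*354 = -191160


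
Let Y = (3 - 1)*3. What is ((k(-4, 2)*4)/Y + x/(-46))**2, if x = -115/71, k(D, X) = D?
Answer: 1256641/181476 ≈ 6.9246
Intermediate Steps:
x = -115/71 (x = -115*1/71 = -115/71 ≈ -1.6197)
Y = 6 (Y = 2*3 = 6)
((k(-4, 2)*4)/Y + x/(-46))**2 = (-4*4/6 - 115/71/(-46))**2 = (-16*1/6 - 115/71*(-1/46))**2 = (-8/3 + 5/142)**2 = (-1121/426)**2 = 1256641/181476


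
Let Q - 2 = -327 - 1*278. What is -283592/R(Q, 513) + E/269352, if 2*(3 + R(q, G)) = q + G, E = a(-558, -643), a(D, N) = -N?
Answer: 1591377151/269352 ≈ 5908.2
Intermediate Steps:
E = 643 (E = -1*(-643) = 643)
Q = -603 (Q = 2 + (-327 - 1*278) = 2 + (-327 - 278) = 2 - 605 = -603)
R(q, G) = -3 + G/2 + q/2 (R(q, G) = -3 + (q + G)/2 = -3 + (G + q)/2 = -3 + (G/2 + q/2) = -3 + G/2 + q/2)
-283592/R(Q, 513) + E/269352 = -283592/(-3 + (1/2)*513 + (1/2)*(-603)) + 643/269352 = -283592/(-3 + 513/2 - 603/2) + 643*(1/269352) = -283592/(-48) + 643/269352 = -283592*(-1/48) + 643/269352 = 35449/6 + 643/269352 = 1591377151/269352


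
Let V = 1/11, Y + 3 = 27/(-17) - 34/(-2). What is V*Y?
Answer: 211/187 ≈ 1.1283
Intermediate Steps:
Y = 211/17 (Y = -3 + (27/(-17) - 34/(-2)) = -3 + (27*(-1/17) - 34*(-½)) = -3 + (-27/17 + 17) = -3 + 262/17 = 211/17 ≈ 12.412)
V = 1/11 ≈ 0.090909
V*Y = (1/11)*(211/17) = 211/187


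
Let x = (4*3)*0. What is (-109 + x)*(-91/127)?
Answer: 9919/127 ≈ 78.102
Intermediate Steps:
x = 0 (x = 12*0 = 0)
(-109 + x)*(-91/127) = (-109 + 0)*(-91/127) = -(-9919)/127 = -109*(-91/127) = 9919/127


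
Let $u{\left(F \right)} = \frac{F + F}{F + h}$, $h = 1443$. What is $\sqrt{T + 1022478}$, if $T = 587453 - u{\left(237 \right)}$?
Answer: $\frac{\sqrt{31554642070}}{140} \approx 1268.8$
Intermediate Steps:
$u{\left(F \right)} = \frac{2 F}{1443 + F}$ ($u{\left(F \right)} = \frac{F + F}{F + 1443} = \frac{2 F}{1443 + F}$)
$T = \frac{164486761}{280}$ ($T = 587453 - 2 \cdot 237 \frac{1}{1443 + 237} = 587453 - 2 \cdot 237 \cdot \frac{1}{1680} = 587453 - \frac{79}{280} = \frac{164486761}{280} \approx 5.8745 \cdot 10^{5}$)
$\sqrt{T + 1022478} = \sqrt{\frac{164486761}{280} + 1022478} = \sqrt{\frac{450780601}{280}} = \frac{\sqrt{31554642070}}{140}$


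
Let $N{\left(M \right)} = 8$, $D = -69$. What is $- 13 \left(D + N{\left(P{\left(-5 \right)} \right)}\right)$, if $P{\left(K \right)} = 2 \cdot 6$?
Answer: $793$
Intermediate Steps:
$P{\left(K \right)} = 12$
$- 13 \left(D + N{\left(P{\left(-5 \right)} \right)}\right) = - 13 \left(-69 + 8\right) = \left(-13\right) \left(-61\right) = 793$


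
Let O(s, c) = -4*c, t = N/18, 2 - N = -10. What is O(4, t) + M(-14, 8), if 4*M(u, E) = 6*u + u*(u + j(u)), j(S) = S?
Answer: 223/3 ≈ 74.333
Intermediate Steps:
M(u, E) = u²/2 + 3*u/2 (M(u, E) = (6*u + u*(u + u))/4 = (6*u + u*(2*u))/4 = (6*u + 2*u²)/4 = (2*u² + 6*u)/4 = u²/2 + 3*u/2)
N = 12 (N = 2 - 1*(-10) = 2 + 10 = 12)
t = ⅔ (t = 12/18 = 12*(1/18) = ⅔ ≈ 0.66667)
O(4, t) + M(-14, 8) = -4*⅔ + (½)*(-14)*(3 - 14) = -8/3 + (½)*(-14)*(-11) = -8/3 + 77 = 223/3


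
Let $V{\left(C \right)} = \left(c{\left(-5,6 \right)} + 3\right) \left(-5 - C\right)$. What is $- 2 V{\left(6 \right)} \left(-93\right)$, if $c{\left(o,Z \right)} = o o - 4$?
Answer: $-49104$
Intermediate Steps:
$c{\left(o,Z \right)} = -4 + o^{2}$ ($c{\left(o,Z \right)} = o^{2} - 4 = -4 + o^{2}$)
$V{\left(C \right)} = -120 - 24 C$ ($V{\left(C \right)} = \left(\left(-4 + \left(-5\right)^{2}\right) + 3\right) \left(-5 - C\right) = \left(\left(-4 + 25\right) + 3\right) \left(-5 - C\right) = \left(21 + 3\right) \left(-5 - C\right) = 24 \left(-5 - C\right) = -120 - 24 C$)
$- 2 V{\left(6 \right)} \left(-93\right) = - 2 \left(-120 - 144\right) \left(-93\right) = \left(-2\right) \left(-264\right) \left(-93\right) = 528 \left(-93\right) = -49104$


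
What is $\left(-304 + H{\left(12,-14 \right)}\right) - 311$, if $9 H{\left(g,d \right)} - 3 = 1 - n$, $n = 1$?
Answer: $- \frac{1844}{3} \approx -614.67$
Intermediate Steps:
$H{\left(g,d \right)} = \frac{1}{3}$ ($H{\left(g,d \right)} = \frac{1}{3} + \frac{1 - 1}{9} = \frac{1}{3} + \frac{1}{9} \cdot 0 = \frac{1}{3} + 0 = \frac{1}{3}$)
$\left(-304 + H{\left(12,-14 \right)}\right) - 311 = \left(-304 + \frac{1}{3}\right) - 311 = - \frac{911}{3} - 311 = - \frac{1844}{3}$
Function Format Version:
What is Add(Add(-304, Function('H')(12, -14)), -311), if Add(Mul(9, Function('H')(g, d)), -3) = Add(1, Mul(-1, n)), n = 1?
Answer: Rational(-1844, 3) ≈ -614.67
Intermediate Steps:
Function('H')(g, d) = Rational(1, 3) (Function('H')(g, d) = Add(Rational(1, 3), Mul(Rational(1, 9), Add(1, Mul(-1, 1)))) = Add(Rational(1, 3), Mul(Rational(1, 9), Add(1, -1))) = Add(Rational(1, 3), Mul(Rational(1, 9), 0)) = Add(Rational(1, 3), 0) = Rational(1, 3))
Add(Add(-304, Function('H')(12, -14)), -311) = Add(Add(-304, Rational(1, 3)), -311) = Add(Rational(-911, 3), -311) = Rational(-1844, 3)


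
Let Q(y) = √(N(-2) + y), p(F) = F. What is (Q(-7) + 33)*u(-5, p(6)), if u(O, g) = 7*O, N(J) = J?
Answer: -1155 - 105*I ≈ -1155.0 - 105.0*I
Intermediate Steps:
Q(y) = √(-2 + y)
(Q(-7) + 33)*u(-5, p(6)) = (√(-2 - 7) + 33)*(7*(-5)) = (√(-9) + 33)*(-35) = (3*I + 33)*(-35) = (33 + 3*I)*(-35) = -1155 - 105*I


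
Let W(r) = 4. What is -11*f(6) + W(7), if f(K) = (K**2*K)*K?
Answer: -14252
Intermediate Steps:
f(K) = K**4 (f(K) = K**3*K = K**4)
-11*f(6) + W(7) = -11*6**4 + 4 = -11*1296 + 4 = -14256 + 4 = -14252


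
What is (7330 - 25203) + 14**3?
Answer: -15129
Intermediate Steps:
(7330 - 25203) + 14**3 = -17873 + 2744 = -15129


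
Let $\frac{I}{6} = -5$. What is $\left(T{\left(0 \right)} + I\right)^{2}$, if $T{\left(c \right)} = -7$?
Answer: $1369$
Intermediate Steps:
$I = -30$ ($I = 6 \left(-5\right) = -30$)
$\left(T{\left(0 \right)} + I\right)^{2} = \left(-7 - 30\right)^{2} = \left(-37\right)^{2} = 1369$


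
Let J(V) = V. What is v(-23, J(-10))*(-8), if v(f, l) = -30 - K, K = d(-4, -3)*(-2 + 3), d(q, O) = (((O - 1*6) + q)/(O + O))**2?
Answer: 2498/9 ≈ 277.56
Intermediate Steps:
d(q, O) = (-6 + O + q)**2/(4*O**2) (d(q, O) = (((O - 6) + q)/((2*O)))**2 = (((-6 + O) + q)*(1/(2*O)))**2 = ((-6 + O + q)*(1/(2*O)))**2 = ((-6 + O + q)/(2*O))**2 = (-6 + O + q)**2/(4*O**2))
K = 169/36 (K = ((1/4)*(-6 - 3 - 4)**2/(-3)**2)*(-2 + 3) = ((1/4)*(1/9)*(-13)**2)*1 = ((1/4)*(1/9)*169)*1 = (169/36)*1 = 169/36 ≈ 4.6944)
v(f, l) = -1249/36 (v(f, l) = -30 - 1*169/36 = -30 - 169/36 = -1249/36)
v(-23, J(-10))*(-8) = -1249/36*(-8) = 2498/9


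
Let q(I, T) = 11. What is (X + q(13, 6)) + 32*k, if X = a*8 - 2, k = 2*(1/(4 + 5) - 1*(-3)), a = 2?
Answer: 2017/9 ≈ 224.11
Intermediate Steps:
k = 56/9 (k = 2*(1/9 + 3) = 2*(⅑ + 3) = 2*(28/9) = 56/9 ≈ 6.2222)
X = 14 (X = 2*8 - 2 = 16 - 2 = 14)
(X + q(13, 6)) + 32*k = (14 + 11) + 32*(56/9) = 25 + 1792/9 = 2017/9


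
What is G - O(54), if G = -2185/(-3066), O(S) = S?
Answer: -163379/3066 ≈ -53.287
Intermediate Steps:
G = 2185/3066 (G = -2185*(-1/3066) = 2185/3066 ≈ 0.71266)
G - O(54) = 2185/3066 - 1*54 = 2185/3066 - 54 = -163379/3066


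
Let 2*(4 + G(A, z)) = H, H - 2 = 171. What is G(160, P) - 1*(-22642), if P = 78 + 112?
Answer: 45449/2 ≈ 22725.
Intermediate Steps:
P = 190
H = 173 (H = 2 + 171 = 173)
G(A, z) = 165/2 (G(A, z) = -4 + (½)*173 = -4 + 173/2 = 165/2)
G(160, P) - 1*(-22642) = 165/2 - 1*(-22642) = 165/2 + 22642 = 45449/2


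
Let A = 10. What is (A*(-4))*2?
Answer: -80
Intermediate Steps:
(A*(-4))*2 = (10*(-4))*2 = -40*2 = -80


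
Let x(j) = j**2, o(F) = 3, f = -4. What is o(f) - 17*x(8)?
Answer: -1085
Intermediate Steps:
o(f) - 17*x(8) = 3 - 17*8**2 = 3 - 17*64 = 3 - 1088 = -1085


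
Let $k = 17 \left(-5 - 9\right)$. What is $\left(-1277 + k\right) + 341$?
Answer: $-1174$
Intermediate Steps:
$k = -238$ ($k = 17 \left(-14\right) = -238$)
$\left(-1277 + k\right) + 341 = \left(-1277 - 238\right) + 341 = -1515 + 341 = -1174$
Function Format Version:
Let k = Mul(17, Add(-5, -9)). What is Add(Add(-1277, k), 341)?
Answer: -1174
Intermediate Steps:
k = -238 (k = Mul(17, -14) = -238)
Add(Add(-1277, k), 341) = Add(Add(-1277, -238), 341) = Add(-1515, 341) = -1174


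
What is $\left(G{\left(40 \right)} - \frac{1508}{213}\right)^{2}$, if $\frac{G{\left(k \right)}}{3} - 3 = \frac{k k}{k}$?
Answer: $\frac{674388961}{45369} \approx 14865.0$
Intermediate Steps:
$G{\left(k \right)} = 9 + 3 k$ ($G{\left(k \right)} = 9 + 3 \frac{k k}{k} = 9 + 3 \frac{k^{2}}{k} = 9 + 3 k$)
$\left(G{\left(40 \right)} - \frac{1508}{213}\right)^{2} = \left(\left(9 + 3 \cdot 40\right) - \frac{1508}{213}\right)^{2} = \left(\left(9 + 120\right) - \frac{1508}{213}\right)^{2} = \left(129 - \frac{1508}{213}\right)^{2} = \left(\frac{25969}{213}\right)^{2} = \frac{674388961}{45369}$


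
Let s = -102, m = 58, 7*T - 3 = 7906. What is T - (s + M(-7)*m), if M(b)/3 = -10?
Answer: 20803/7 ≈ 2971.9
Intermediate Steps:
T = 7909/7 (T = 3/7 + (⅐)*7906 = 3/7 + 7906/7 = 7909/7 ≈ 1129.9)
M(b) = -30 (M(b) = 3*(-10) = -30)
T - (s + M(-7)*m) = 7909/7 - (-102 - 30*58) = 7909/7 - (-102 - 1740) = 7909/7 - 1*(-1842) = 7909/7 + 1842 = 20803/7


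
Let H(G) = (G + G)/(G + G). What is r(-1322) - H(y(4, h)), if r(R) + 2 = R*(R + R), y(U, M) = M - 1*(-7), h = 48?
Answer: 3495365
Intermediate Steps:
y(U, M) = 7 + M (y(U, M) = M + 7 = 7 + M)
r(R) = -2 + 2*R**2 (r(R) = -2 + R*(R + R) = -2 + R*(2*R) = -2 + 2*R**2)
H(G) = 1 (H(G) = (2*G)/((2*G)) = (2*G)*(1/(2*G)) = 1)
r(-1322) - H(y(4, h)) = (-2 + 2*(-1322)**2) - 1*1 = (-2 + 2*1747684) - 1 = (-2 + 3495368) - 1 = 3495366 - 1 = 3495365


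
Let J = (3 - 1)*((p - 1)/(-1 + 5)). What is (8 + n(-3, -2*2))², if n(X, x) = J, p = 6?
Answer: 441/4 ≈ 110.25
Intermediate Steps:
J = 5/2 (J = (3 - 1)*((6 - 1)/(-1 + 5)) = 2*(5/4) = 5/2 ≈ 2.5000)
n(X, x) = 5/2
(8 + n(-3, -2*2))² = (8 + 5/2)² = (21/2)² = 441/4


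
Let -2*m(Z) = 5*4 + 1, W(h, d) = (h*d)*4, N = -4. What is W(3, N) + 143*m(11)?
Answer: -3099/2 ≈ -1549.5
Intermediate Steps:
W(h, d) = 4*d*h (W(h, d) = (d*h)*4 = 4*d*h)
m(Z) = -21/2 (m(Z) = -(5*4 + 1)/2 = -(20 + 1)/2 = -1/2*21 = -21/2)
W(3, N) + 143*m(11) = 4*(-4)*3 + 143*(-21/2) = -48 - 3003/2 = -3099/2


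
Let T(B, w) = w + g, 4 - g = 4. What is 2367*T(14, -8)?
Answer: -18936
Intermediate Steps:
g = 0 (g = 4 - 1*4 = 4 - 4 = 0)
T(B, w) = w (T(B, w) = w + 0 = w)
2367*T(14, -8) = 2367*(-8) = -18936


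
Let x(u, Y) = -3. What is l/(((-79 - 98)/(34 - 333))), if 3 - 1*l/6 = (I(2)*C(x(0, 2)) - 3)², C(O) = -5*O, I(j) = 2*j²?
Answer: -8184228/59 ≈ -1.3872e+5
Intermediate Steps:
l = -82116 (l = 18 - 6*((2*2²)*(-5*(-3)) - 3)² = 18 - 6*((2*4)*15 - 3)² = 18 - 6*(8*15 - 3)² = 18 - 6*(120 - 3)² = 18 - 6*117² = 18 - 6*13689 = 18 - 82134 = -82116)
l/(((-79 - 98)/(34 - 333))) = -82116*(34 - 333)/(-79 - 98) = -82116/((-177/(-299))) = -82116/((-177*(-1/299))) = -82116/177/299 = -82116*299/177 = -8184228/59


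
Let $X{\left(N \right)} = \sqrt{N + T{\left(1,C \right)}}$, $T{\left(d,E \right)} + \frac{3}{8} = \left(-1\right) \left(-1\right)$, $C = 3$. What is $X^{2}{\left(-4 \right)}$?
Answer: $- \frac{27}{8} \approx -3.375$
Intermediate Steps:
$T{\left(d,E \right)} = \frac{5}{8}$ ($T{\left(d,E \right)} = - \frac{3}{8} - -1 = - \frac{3}{8} + 1 = \frac{5}{8}$)
$X{\left(N \right)} = \sqrt{\frac{5}{8} + N}$ ($X{\left(N \right)} = \sqrt{N + \frac{5}{8}} = \sqrt{\frac{5}{8} + N}$)
$X^{2}{\left(-4 \right)} = \left(\frac{\sqrt{10 + 16 \left(-4\right)}}{4}\right)^{2} = \left(\frac{\sqrt{10 - 64}}{4}\right)^{2} = \left(\frac{\sqrt{-54}}{4}\right)^{2} = \left(\frac{3 i \sqrt{6}}{4}\right)^{2} = - \frac{27}{8}$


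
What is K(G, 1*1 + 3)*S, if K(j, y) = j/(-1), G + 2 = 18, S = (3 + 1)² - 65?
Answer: 784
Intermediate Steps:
S = -49 (S = 4² - 65 = 16 - 65 = -49)
G = 16 (G = -2 + 18 = 16)
K(j, y) = -j (K(j, y) = j*(-1) = -j)
K(G, 1*1 + 3)*S = -1*16*(-49) = -16*(-49) = 784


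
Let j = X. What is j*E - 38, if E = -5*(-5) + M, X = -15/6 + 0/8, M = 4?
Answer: -221/2 ≈ -110.50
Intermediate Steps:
X = -5/2 (X = -15*⅙ + 0*(⅛) = -5/2 + 0 = -5/2 ≈ -2.5000)
j = -5/2 ≈ -2.5000
E = 29 (E = -5*(-5) + 4 = 25 + 4 = 29)
j*E - 38 = -5/2*29 - 38 = -145/2 - 38 = -221/2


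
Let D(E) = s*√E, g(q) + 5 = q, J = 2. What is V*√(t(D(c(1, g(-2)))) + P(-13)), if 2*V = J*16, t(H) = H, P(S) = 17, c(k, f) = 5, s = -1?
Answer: 16*√(17 - √5) ≈ 61.478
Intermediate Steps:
g(q) = -5 + q
D(E) = -√E
V = 16 (V = (2*16)/2 = (½)*32 = 16)
V*√(t(D(c(1, g(-2)))) + P(-13)) = 16*√(-√5 + 17) = 16*√(17 - √5)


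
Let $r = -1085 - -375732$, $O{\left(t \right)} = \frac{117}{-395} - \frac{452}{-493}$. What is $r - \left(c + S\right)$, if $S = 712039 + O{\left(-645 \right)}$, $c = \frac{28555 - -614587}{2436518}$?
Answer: $- \frac{1013193678340674}{3003008435} \approx -3.3739 \cdot 10^{5}$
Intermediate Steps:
$c = \frac{321571}{1218259}$ ($c = \left(28555 + 614587\right) \frac{1}{2436518} = 643142 \cdot \frac{1}{2436518} = \frac{321571}{1218259} \approx 0.26396$)
$O{\left(t \right)} = \frac{120859}{194735}$ ($O{\left(t \right)} = 117 \left(- \frac{1}{395}\right) - - \frac{452}{493} = - \frac{117}{395} + \frac{452}{493} = \frac{120859}{194735}$)
$r = 374647$ ($r = -1085 + 375732 = 374647$)
$S = \frac{138659035524}{194735}$ ($S = 712039 + \frac{120859}{194735} = \frac{138659035524}{194735} \approx 7.1204 \cdot 10^{5}$)
$r - \left(c + S\right) = 374647 - \left(\frac{321571}{1218259} + \frac{138659035524}{194735}\right) = 374647 - \frac{2138261779488119}{3003008435} = - \frac{1013193678340674}{3003008435}$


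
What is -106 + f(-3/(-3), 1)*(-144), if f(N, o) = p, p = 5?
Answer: -826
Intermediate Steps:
f(N, o) = 5
-106 + f(-3/(-3), 1)*(-144) = -106 + 5*(-144) = -106 - 720 = -826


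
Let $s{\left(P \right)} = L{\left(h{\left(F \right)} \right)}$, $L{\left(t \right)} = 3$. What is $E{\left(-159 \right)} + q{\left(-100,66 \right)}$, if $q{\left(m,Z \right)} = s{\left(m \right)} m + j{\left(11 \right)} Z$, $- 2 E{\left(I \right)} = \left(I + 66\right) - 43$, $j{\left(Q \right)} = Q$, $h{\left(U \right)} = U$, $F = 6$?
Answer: $494$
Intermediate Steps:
$s{\left(P \right)} = 3$
$E{\left(I \right)} = - \frac{23}{2} - \frac{I}{2}$ ($E{\left(I \right)} = - \frac{\left(I + 66\right) - 43}{2} = - \frac{\left(66 + I\right) - 43}{2} = - \frac{23 + I}{2} = - \frac{23}{2} - \frac{I}{2}$)
$q{\left(m,Z \right)} = 3 m + 11 Z$
$E{\left(-159 \right)} + q{\left(-100,66 \right)} = \left(- \frac{23}{2} - - \frac{159}{2}\right) + \left(3 \left(-100\right) + 11 \cdot 66\right) = \left(- \frac{23}{2} + \frac{159}{2}\right) + \left(-300 + 726\right) = 68 + 426 = 494$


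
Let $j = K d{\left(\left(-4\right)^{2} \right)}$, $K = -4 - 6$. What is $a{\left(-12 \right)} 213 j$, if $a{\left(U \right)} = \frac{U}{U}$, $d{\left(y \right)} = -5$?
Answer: $10650$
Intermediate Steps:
$K = -10$ ($K = -4 - 6 = -10$)
$a{\left(U \right)} = 1$
$j = 50$ ($j = \left(-10\right) \left(-5\right) = 50$)
$a{\left(-12 \right)} 213 j = 1 \cdot 213 \cdot 50 = 213 \cdot 50 = 10650$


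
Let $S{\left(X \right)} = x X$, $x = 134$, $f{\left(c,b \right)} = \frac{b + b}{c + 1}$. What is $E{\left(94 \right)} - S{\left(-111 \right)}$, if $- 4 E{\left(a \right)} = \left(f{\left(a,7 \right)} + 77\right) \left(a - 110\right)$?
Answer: $\frac{1442346}{95} \approx 15183.0$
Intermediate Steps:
$f{\left(c,b \right)} = \frac{2 b}{1 + c}$
$E{\left(a \right)} = - \frac{\left(-110 + a\right) \left(77 + \frac{14}{1 + a}\right)}{4}$ ($E{\left(a \right)} = - \frac{\left(2 \cdot 7 \frac{1}{1 + a} + 77\right) \left(a - 110\right)}{4} = - \frac{\left(\frac{14}{1 + a} + 77\right) \left(-110 + a\right)}{4} = - \frac{\left(77 + \frac{14}{1 + a}\right) \left(-110 + a\right)}{4} = - \frac{\left(-110 + a\right) \left(77 + \frac{14}{1 + a}\right)}{4}$)
$S{\left(X \right)} = 134 X$
$E{\left(94 \right)} - S{\left(-111 \right)} = \frac{7 \left(1430 - 11 \cdot 94^{2} + 1197 \cdot 94\right)}{4 \left(1 + 94\right)} - 134 \left(-111\right) = \frac{7 \left(1430 - 97196 + 112518\right)}{4 \cdot 95} - -14874 = \frac{7}{4} \cdot \frac{1}{95} \left(1430 - 97196 + 112518\right) + 14874 = \frac{7}{4} \cdot \frac{1}{95} \cdot 16752 + 14874 = \frac{29316}{95} + 14874 = \frac{1442346}{95}$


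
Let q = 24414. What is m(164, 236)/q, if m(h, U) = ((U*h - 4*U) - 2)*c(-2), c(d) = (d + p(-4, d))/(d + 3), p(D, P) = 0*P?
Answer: -12586/4069 ≈ -3.0931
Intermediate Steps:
p(D, P) = 0
c(d) = d/(3 + d) (c(d) = (d + 0)/(d + 3) = d/(3 + d))
m(h, U) = 4 + 8*U - 2*U*h (m(h, U) = ((U*h - 4*U) - 2)*(-2/(3 - 2)) = ((-4*U + U*h) - 2)*(-2/1) = (-2 - 4*U + U*h)*(-2*1) = (-2 - 4*U + U*h)*(-2) = 4 + 8*U - 2*U*h)
m(164, 236)/q = (4 + 8*236 - 2*236*164)/24414 = (4 + 1888 - 77408)*(1/24414) = -75516*1/24414 = -12586/4069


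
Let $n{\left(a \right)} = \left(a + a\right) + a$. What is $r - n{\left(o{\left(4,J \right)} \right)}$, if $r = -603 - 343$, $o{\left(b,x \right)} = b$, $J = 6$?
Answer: $-958$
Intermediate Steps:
$n{\left(a \right)} = 3 a$ ($n{\left(a \right)} = 2 a + a = 3 a$)
$r = -946$ ($r = -603 - 343 = -946$)
$r - n{\left(o{\left(4,J \right)} \right)} = -946 - 3 \cdot 4 = -946 - 12 = -958$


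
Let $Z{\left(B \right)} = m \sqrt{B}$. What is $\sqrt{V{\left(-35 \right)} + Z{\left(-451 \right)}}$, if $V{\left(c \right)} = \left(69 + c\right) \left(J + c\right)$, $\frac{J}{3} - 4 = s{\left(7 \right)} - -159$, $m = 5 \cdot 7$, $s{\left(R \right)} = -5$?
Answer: $\sqrt{14926 + 35 i \sqrt{451}} \approx 122.21 + 3.041 i$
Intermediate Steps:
$m = 35$
$J = 474$ ($J = 12 + 3 \left(-5 - -159\right) = 12 + 3 \left(-5 + 159\right) = 12 + 3 \cdot 154 = 12 + 462 = 474$)
$V{\left(c \right)} = \left(69 + c\right) \left(474 + c\right)$
$Z{\left(B \right)} = 35 \sqrt{B}$
$\sqrt{V{\left(-35 \right)} + Z{\left(-451 \right)}} = \sqrt{\left(32706 + \left(-35\right)^{2} + 543 \left(-35\right)\right) + 35 \sqrt{-451}} = \sqrt{\left(32706 + 1225 - 19005\right) + 35 i \sqrt{451}} = \sqrt{14926 + 35 i \sqrt{451}}$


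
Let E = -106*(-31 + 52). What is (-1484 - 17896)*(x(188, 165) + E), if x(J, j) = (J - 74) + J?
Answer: 37287120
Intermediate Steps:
x(J, j) = -74 + 2*J (x(J, j) = (-74 + J) + J = -74 + 2*J)
E = -2226 (E = -106*21 = -2226)
(-1484 - 17896)*(x(188, 165) + E) = (-1484 - 17896)*((-74 + 2*188) - 2226) = -19380*((-74 + 376) - 2226) = -19380*(302 - 2226) = -19380*(-1924) = 37287120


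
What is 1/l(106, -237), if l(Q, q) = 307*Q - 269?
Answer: 1/32273 ≈ 3.0986e-5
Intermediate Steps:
l(Q, q) = -269 + 307*Q
1/l(106, -237) = 1/(-269 + 307*106) = 1/(-269 + 32542) = 1/32273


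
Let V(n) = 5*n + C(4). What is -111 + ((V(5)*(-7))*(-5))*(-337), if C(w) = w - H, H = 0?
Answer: -342166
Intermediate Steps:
C(w) = w (C(w) = w - 1*0 = w + 0 = w)
V(n) = 4 + 5*n (V(n) = 5*n + 4 = 4 + 5*n)
-111 + ((V(5)*(-7))*(-5))*(-337) = -111 + (((4 + 5*5)*(-7))*(-5))*(-337) = -111 + (((4 + 25)*(-7))*(-5))*(-337) = -111 + ((29*(-7))*(-5))*(-337) = -111 - 203*(-5)*(-337) = -111 + 1015*(-337) = -111 - 342055 = -342166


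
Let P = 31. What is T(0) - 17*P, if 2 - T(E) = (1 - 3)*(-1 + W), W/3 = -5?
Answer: -557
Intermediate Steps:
W = -15 (W = 3*(-5) = -15)
T(E) = -30 (T(E) = 2 - (1 - 3)*(-1 - 15) = 2 - (-2)*(-16) = 2 - 1*32 = 2 - 32 = -30)
T(0) - 17*P = -30 - 17*31 = -30 - 527 = -557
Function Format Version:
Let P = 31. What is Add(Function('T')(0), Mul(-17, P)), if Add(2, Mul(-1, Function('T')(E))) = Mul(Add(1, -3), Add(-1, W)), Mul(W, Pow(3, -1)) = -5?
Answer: -557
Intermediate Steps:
W = -15 (W = Mul(3, -5) = -15)
Function('T')(E) = -30 (Function('T')(E) = Add(2, Mul(-1, Mul(Add(1, -3), Add(-1, -15)))) = Add(2, Mul(-1, Mul(-2, -16))) = Add(2, Mul(-1, 32)) = Add(2, -32) = -30)
Add(Function('T')(0), Mul(-17, P)) = Add(-30, Mul(-17, 31)) = Add(-30, -527) = -557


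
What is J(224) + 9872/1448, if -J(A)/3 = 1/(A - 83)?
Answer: 57817/8507 ≈ 6.7964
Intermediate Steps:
J(A) = -3/(-83 + A) (J(A) = -3/(A - 83) = -3/(-83 + A))
J(224) + 9872/1448 = -3/(-83 + 224) + 9872/1448 = -3/141 + 9872*(1/1448) = -3*1/141 + 1234/181 = -1/47 + 1234/181 = 57817/8507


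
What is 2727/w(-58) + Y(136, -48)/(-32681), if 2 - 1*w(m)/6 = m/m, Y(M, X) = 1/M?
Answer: 2020077971/4444616 ≈ 454.50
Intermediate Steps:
w(m) = 6 (w(m) = 12 - 6*m/m = 12 - 6*1 = 12 - 6 = 6)
2727/w(-58) + Y(136, -48)/(-32681) = 2727/6 + 1/(136*(-32681)) = 2727*(⅙) + (1/136)*(-1/32681) = 909/2 - 1/4444616 = 2020077971/4444616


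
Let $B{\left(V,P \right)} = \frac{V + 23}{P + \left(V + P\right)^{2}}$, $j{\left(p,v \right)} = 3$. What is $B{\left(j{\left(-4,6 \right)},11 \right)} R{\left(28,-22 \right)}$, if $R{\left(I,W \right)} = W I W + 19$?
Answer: $\frac{352846}{207} \approx 1704.6$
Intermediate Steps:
$B{\left(V,P \right)} = \frac{23 + V}{P + \left(P + V\right)^{2}}$
$R{\left(I,W \right)} = 19 + I W^{2}$ ($R{\left(I,W \right)} = I W W + 19 = I W^{2} + 19 = 19 + I W^{2}$)
$B{\left(j{\left(-4,6 \right)},11 \right)} R{\left(28,-22 \right)} = \frac{23 + 3}{11 + \left(11 + 3\right)^{2}} \left(19 + 28 \left(-22\right)^{2}\right) = \frac{1}{11 + 14^{2}} \cdot 26 \left(19 + 28 \cdot 484\right) = \frac{1}{11 + 196} \cdot 26 \left(19 + 13552\right) = \frac{1}{207} \cdot 26 \cdot 13571 = \frac{26}{207} \cdot 13571 = \frac{352846}{207}$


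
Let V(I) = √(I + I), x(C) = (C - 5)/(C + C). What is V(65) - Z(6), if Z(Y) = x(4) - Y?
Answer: 49/8 + √130 ≈ 17.527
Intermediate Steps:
x(C) = (-5 + C)/(2*C) (x(C) = (-5 + C)/((2*C)) = (-5 + C)*(1/(2*C)) = (-5 + C)/(2*C))
V(I) = √2*√I (V(I) = √(2*I) = √2*√I)
Z(Y) = -⅛ - Y (Z(Y) = (½)*(-5 + 4)/4 - Y = (½)*(¼)*(-1) - Y = -⅛ - Y)
V(65) - Z(6) = √2*√65 - (-⅛ - 1*6) = √130 - (-⅛ - 6) = √130 - 1*(-49/8) = √130 + 49/8 = 49/8 + √130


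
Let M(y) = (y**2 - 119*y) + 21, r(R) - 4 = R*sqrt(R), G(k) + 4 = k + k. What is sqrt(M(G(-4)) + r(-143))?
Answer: sqrt(1597 - 143*I*sqrt(143)) ≈ 44.367 - 19.272*I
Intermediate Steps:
G(k) = -4 + 2*k (G(k) = -4 + (k + k) = -4 + 2*k)
r(R) = 4 + R**(3/2) (r(R) = 4 + R*sqrt(R) = 4 + R**(3/2))
M(y) = 21 + y**2 - 119*y
sqrt(M(G(-4)) + r(-143)) = sqrt((21 + (-4 + 2*(-4))**2 - 119*(-4 + 2*(-4))) + (4 + (-143)**(3/2))) = sqrt((21 + (-4 - 8)**2 - 119*(-4 - 8)) + (4 - 143*I*sqrt(143))) = sqrt((21 + (-12)**2 - 119*(-12)) + (4 - 143*I*sqrt(143))) = sqrt((21 + 144 + 1428) + (4 - 143*I*sqrt(143))) = sqrt(1593 + (4 - 143*I*sqrt(143))) = sqrt(1597 - 143*I*sqrt(143))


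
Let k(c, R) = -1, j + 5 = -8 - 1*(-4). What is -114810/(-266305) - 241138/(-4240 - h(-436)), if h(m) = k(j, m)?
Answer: 12940586936/225773379 ≈ 57.317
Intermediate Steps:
j = -9 (j = -5 + (-8 - 1*(-4)) = -5 + (-8 + 4) = -5 - 4 = -9)
h(m) = -1
-114810/(-266305) - 241138/(-4240 - h(-436)) = -114810/(-266305) - 241138/(-4240 - 1*(-1)) = -114810*(-1/266305) - 241138/(-4240 + 1) = 22962/53261 - 241138/(-4239) = 22962/53261 - 241138*(-1/4239) = 22962/53261 + 241138/4239 = 12940586936/225773379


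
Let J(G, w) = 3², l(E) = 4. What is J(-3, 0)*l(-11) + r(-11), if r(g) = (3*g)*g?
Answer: 399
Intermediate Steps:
r(g) = 3*g²
J(G, w) = 9
J(-3, 0)*l(-11) + r(-11) = 9*4 + 3*(-11)² = 36 + 3*121 = 36 + 363 = 399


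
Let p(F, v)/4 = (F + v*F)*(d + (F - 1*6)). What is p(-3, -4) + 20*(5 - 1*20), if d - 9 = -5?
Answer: -480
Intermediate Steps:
d = 4 (d = 9 - 5 = 4)
p(F, v) = 4*(-2 + F)*(F + F*v) (p(F, v) = 4*((F + v*F)*(4 + (F - 1*6))) = 4*((F + F*v)*(4 + (F - 6))) = 4*((F + F*v)*(4 + (-6 + F))) = 4*((F + F*v)*(-2 + F)) = 4*((-2 + F)*(F + F*v)) = 4*(-2 + F)*(F + F*v))
p(-3, -4) + 20*(5 - 1*20) = 4*(-3)*(-2 - 3 - 2*(-4) - 3*(-4)) + 20*(5 - 1*20) = 4*(-3)*(-2 - 3 + 8 + 12) + 20*(5 - 20) = 4*(-3)*15 + 20*(-15) = -180 - 300 = -480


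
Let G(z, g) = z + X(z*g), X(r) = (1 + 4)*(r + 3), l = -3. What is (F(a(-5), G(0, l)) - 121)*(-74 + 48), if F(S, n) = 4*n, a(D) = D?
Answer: 1586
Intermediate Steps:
X(r) = 15 + 5*r (X(r) = 5*(3 + r) = 15 + 5*r)
G(z, g) = 15 + z + 5*g*z (G(z, g) = z + (15 + 5*(z*g)) = z + (15 + 5*(g*z)) = z + (15 + 5*g*z) = 15 + z + 5*g*z)
(F(a(-5), G(0, l)) - 121)*(-74 + 48) = (4*(15 + 0 + 5*(-3)*0) - 121)*(-74 + 48) = (4*(15 + 0 + 0) - 121)*(-26) = (4*15 - 121)*(-26) = (60 - 121)*(-26) = -61*(-26) = 1586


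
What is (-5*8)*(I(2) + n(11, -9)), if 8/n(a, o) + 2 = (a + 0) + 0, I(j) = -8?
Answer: 2560/9 ≈ 284.44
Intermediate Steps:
n(a, o) = 8/(-2 + a) (n(a, o) = 8/(-2 + ((a + 0) + 0)) = 8/(-2 + (a + 0)) = 8/(-2 + a))
(-5*8)*(I(2) + n(11, -9)) = (-5*8)*(-8 + 8/(-2 + 11)) = -40*(-8 + 8/9) = -40*(-64/9) = 2560/9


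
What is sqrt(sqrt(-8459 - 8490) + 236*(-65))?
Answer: sqrt(-15340 + I*sqrt(16949)) ≈ 0.5256 + 123.86*I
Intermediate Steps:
sqrt(sqrt(-8459 - 8490) + 236*(-65)) = sqrt(sqrt(-16949) - 15340) = sqrt(I*sqrt(16949) - 15340) = sqrt(-15340 + I*sqrt(16949))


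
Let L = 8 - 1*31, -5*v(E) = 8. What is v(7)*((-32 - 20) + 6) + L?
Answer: 253/5 ≈ 50.600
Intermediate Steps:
v(E) = -8/5 (v(E) = -1/5*8 = -8/5)
L = -23 (L = 8 - 31 = -23)
v(7)*((-32 - 20) + 6) + L = -8*((-32 - 20) + 6)/5 - 23 = -8*(-52 + 6)/5 - 23 = -8/5*(-46) - 23 = 368/5 - 23 = 253/5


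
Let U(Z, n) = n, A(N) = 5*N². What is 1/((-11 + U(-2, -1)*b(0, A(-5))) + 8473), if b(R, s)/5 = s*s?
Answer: -1/69663 ≈ -1.4355e-5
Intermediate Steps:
b(R, s) = 5*s² (b(R, s) = 5*(s*s) = 5*s²)
1/((-11 + U(-2, -1)*b(0, A(-5))) + 8473) = 1/((-11 - 5*(5*(-5)²)²) + 8473) = 1/((-11 - 5*(5*25)²) + 8473) = 1/((-11 - 5*125²) + 8473) = 1/((-11 - 5*15625) + 8473) = 1/((-11 - 1*78125) + 8473) = 1/((-11 - 78125) + 8473) = 1/(-78136 + 8473) = 1/(-69663) = -1/69663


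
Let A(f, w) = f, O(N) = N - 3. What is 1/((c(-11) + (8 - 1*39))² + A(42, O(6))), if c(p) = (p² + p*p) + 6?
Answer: 1/47131 ≈ 2.1217e-5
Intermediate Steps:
c(p) = 6 + 2*p² (c(p) = (p² + p²) + 6 = 2*p² + 6 = 6 + 2*p²)
O(N) = -3 + N
1/((c(-11) + (8 - 1*39))² + A(42, O(6))) = 1/(((6 + 2*(-11)²) + (8 - 1*39))² + 42) = 1/(((6 + 2*121) + (8 - 39))² + 42) = 1/(((6 + 242) - 31)² + 42) = 1/((248 - 31)² + 42) = 1/(217² + 42) = 1/(47089 + 42) = 1/47131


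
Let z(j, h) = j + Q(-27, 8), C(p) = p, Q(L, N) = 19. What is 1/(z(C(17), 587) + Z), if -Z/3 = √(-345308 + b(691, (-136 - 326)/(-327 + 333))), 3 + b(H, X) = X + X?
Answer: 4/345609 + I*√4265/115203 ≈ 1.1574e-5 + 0.00056689*I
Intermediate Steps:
z(j, h) = 19 + j (z(j, h) = j + 19 = 19 + j)
b(H, X) = -3 + 2*X (b(H, X) = -3 + (X + X) = -3 + 2*X)
Z = -27*I*√4265 (Z = -3*√(-345308 + (-3 + 2*((-136 - 326)/(-327 + 333)))) = -3*√(-345308 + (-3 + 2*(-462/6))) = -3*√(-345308 + (-3 + 2*(-462*⅙))) = -3*√(-345308 + (-3 + 2*(-77))) = -3*√(-345308 + (-3 - 154)) = -3*√(-345308 - 157) = -27*I*√4265 ≈ -1763.3*I)
1/(z(C(17), 587) + Z) = 1/((19 + 17) - 27*I*√4265) = 1/(36 - 27*I*√4265)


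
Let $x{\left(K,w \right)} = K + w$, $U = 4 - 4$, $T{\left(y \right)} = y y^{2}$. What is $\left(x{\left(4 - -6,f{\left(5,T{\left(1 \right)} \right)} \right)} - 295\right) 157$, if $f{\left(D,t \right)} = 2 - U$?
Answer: $-44431$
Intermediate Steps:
$T{\left(y \right)} = y^{3}$
$U = 0$
$f{\left(D,t \right)} = 2$ ($f{\left(D,t \right)} = 2 - 0 = 2 + 0 = 2$)
$\left(x{\left(4 - -6,f{\left(5,T{\left(1 \right)} \right)} \right)} - 295\right) 157 = \left(\left(\left(4 - -6\right) + 2\right) - 295\right) 157 = \left(\left(\left(4 + 6\right) + 2\right) - 295\right) 157 = \left(\left(10 + 2\right) - 295\right) 157 = \left(12 - 295\right) 157 = \left(-283\right) 157 = -44431$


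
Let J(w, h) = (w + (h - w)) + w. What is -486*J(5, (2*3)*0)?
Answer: -2430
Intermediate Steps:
J(w, h) = h + w
-486*J(5, (2*3)*0) = -486*((2*3)*0 + 5) = -486*(6*0 + 5) = -486*(0 + 5) = -486*5 = -2430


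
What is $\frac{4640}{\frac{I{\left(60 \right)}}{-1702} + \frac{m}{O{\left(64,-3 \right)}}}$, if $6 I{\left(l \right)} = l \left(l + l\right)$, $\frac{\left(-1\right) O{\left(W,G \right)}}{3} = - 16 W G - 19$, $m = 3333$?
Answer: $- \frac{12055197920}{2777261} \approx -4340.7$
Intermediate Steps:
$O{\left(W,G \right)} = 57 + 48 G W$ ($O{\left(W,G \right)} = - 3 \left(- 16 W G - 19\right) = - 3 \left(- 16 G W - 19\right) = - 3 \left(-19 - 16 G W\right) = 57 + 48 G W$)
$I{\left(l \right)} = \frac{l^{2}}{3}$ ($I{\left(l \right)} = \frac{l \left(l + l\right)}{6} = \frac{l 2 l}{6} = \frac{2 l^{2}}{6} = \frac{l^{2}}{3}$)
$\frac{4640}{\frac{I{\left(60 \right)}}{-1702} + \frac{m}{O{\left(64,-3 \right)}}} = \frac{4640}{\frac{\frac{1}{3} \cdot 60^{2}}{-1702} + \frac{3333}{57 + 48 \left(-3\right) 64}} = \frac{4640}{\frac{1}{3} \cdot 3600 \left(- \frac{1}{1702}\right) + \frac{3333}{57 - 9216}} = \frac{4640}{1200 \left(- \frac{1}{1702}\right) + \frac{3333}{-9159}} = \frac{4640}{- \frac{600}{851} + 3333 \left(- \frac{1}{9159}\right)} = \frac{4640}{- \frac{600}{851} - \frac{1111}{3053}} = \frac{4640}{- \frac{2777261}{2598103}} = 4640 \left(- \frac{2598103}{2777261}\right) = - \frac{12055197920}{2777261}$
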